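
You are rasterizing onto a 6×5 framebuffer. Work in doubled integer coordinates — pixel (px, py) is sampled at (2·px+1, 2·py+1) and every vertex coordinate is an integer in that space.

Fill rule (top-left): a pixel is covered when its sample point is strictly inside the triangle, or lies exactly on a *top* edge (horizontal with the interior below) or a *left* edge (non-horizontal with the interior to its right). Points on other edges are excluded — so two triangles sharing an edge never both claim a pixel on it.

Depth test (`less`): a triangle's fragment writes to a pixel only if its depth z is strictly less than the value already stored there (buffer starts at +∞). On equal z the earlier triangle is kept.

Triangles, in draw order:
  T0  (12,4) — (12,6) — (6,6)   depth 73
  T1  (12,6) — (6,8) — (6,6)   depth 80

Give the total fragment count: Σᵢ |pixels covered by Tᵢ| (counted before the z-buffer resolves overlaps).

T0:
  2·area = 12
  edge (12, 4)→(12, 6): d=(0,2) right/bottom  bias=-1
  edge (12, 6)→(6, 6): d=(-6,0) right/bottom  bias=-1
  edge (6, 6)→(12, 4): d=(6,-2) top-left  bias=+0
    (4,2)@(9, 5): e=[6,6,0] → X  [on edge]
    (5,2)@(11, 5): e=[2,6,4] → X
    (1,3)@(3, 7): e=[18,-6,0] → .  [on edge]
    (4,3)@(9, 7): e=[6,-6,12] → .
    (5,3)@(11, 7): e=[2,-6,16] → .
  covered (2 px):
    . . . . . .
    . . . . . .
    . . . . X X
    . . . . . .
    . . . . . .
T1:
  2·area = 12
  edge (12, 6)→(6, 8): d=(-6,2) right/bottom  bias=-1
  edge (6, 8)→(6, 6): d=(0,-2) top-left  bias=+0
  edge (6, 6)→(12, 6): d=(6,0) top-left  bias=+0
    (3,3)@(7, 7): e=[4,2,6] → X
    (4,3)@(9, 7): e=[0,6,6] → .  [on edge]
    (1,4)@(3, 9): e=[0,-6,18] → .  [on edge]
    (3,4)@(7, 9): e=[-8,2,18] → .
  covered (1 px):
    . . . . . .
    . . . . . .
    . . . . . .
    . . . X . .
    . . . . . .

Result: 3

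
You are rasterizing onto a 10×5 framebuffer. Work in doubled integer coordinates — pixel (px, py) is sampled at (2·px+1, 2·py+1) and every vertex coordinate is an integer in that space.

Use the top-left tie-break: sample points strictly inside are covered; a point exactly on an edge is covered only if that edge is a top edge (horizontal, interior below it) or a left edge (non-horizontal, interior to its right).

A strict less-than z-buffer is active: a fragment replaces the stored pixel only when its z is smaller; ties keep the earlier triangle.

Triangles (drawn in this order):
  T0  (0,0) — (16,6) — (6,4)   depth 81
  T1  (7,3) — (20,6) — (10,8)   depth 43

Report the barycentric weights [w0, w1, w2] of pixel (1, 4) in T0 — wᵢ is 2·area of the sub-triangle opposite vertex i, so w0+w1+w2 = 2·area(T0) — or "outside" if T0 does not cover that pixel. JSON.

T0:
  2·area = 28
  edge (0, 0)→(16, 6): d=(16,6) right/bottom  bias=-1
  edge (16, 6)→(6, 4): d=(-10,-2) top-left  bias=+0
  edge (6, 4)→(0, 0): d=(-6,-4) top-left  bias=+0
    (0,1)@(1, 3): e=[42,0,-14] → ·  [on edge]
    (2,1)@(5, 3): e=[18,8,2] → #
    (3,1)@(7, 3): e=[6,12,10] → #
    (4,1)@(9, 3): e=[-6,16,18] → ·
    (2,2)@(5, 5): e=[50,-12,-10] → ·
    (3,2)@(7, 5): e=[38,-8,-2] → ·
    (5,2)@(11, 5): e=[14,0,14] → #  [on edge]
    (6,2)@(13, 5): e=[2,4,22] → #
    (7,2)@(15, 5): e=[-10,8,30] → ·
    (5,3)@(11, 7): e=[46,-20,2] → ·
    (6,3)@(13, 7): e=[34,-16,10] → ·
  covered (4 px):
    · · · · · · · · · ·
    · · # # · · · · · ·
    · · · · · # # · · ·
    · · · · · · · · · ·
    · · · · · · · · · ·
T1:
  2·area = 56
  edge (7, 3)→(20, 6): d=(13,3) right/bottom  bias=-1
  edge (20, 6)→(10, 8): d=(-10,2) right/bottom  bias=-1
  edge (10, 8)→(7, 3): d=(-3,-5) top-left  bias=+0
    (3,1)@(7, 3): e=[0,56,0] → ·  [on edge]
    (4,2)@(9, 5): e=[20,32,4] → #
    (5,2)@(11, 5): e=[14,28,14] → #
    (6,2)@(13, 5): e=[8,24,24] → #
    (7,2)@(15, 5): e=[2,20,34] → #
    (8,2)@(17, 5): e=[-4,16,44] → ·
    (4,3)@(9, 7): e=[46,12,-2] → ·
    (5,3)@(11, 7): e=[40,8,8] → #
    (7,3)@(15, 7): e=[28,0,28] → ·  [on edge]
    (2,4)@(5, 9): e=[84,0,-28] → ·  [on edge]
    (5,4)@(11, 9): e=[66,-12,2] → ·
    (6,4)@(13, 9): e=[60,-16,12] → ·
  covered (6 px):
    · · · · · · · · · ·
    · · · · · · · · · ·
    · · · · # # # # · ·
    · · · · · # # · · ·
    · · · · · · · · · ·

Result: "outside"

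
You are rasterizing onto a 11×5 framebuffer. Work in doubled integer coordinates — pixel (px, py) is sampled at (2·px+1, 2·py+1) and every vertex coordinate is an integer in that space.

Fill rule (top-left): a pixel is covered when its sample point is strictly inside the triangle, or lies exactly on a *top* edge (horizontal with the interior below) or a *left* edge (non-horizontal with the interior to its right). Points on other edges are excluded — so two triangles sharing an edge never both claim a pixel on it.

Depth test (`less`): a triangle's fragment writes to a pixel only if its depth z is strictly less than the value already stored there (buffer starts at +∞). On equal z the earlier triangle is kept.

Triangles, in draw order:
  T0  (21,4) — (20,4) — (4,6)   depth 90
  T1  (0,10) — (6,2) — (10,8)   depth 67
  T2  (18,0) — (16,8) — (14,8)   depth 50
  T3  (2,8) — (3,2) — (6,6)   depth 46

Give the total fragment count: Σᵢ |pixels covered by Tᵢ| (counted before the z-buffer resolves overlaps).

T0:
  2·area = 2  (B↔C swapped to make it positive)
  edge (21, 4)→(4, 6): d=(-17,2) right/bottom  bias=-1
  edge (4, 6)→(20, 4): d=(16,-2) top-left  bias=+0
  edge (20, 4)→(21, 4): d=(1,0) top-left  bias=+0
  covered (0 px):
    . . . . . . . . . . .
    . . . . . . . . . . .
    . . . . . . . . . . .
    . . . . . . . . . . .
    . . . . . . . . . . .
T1:
  2·area = 68
  edge (0, 10)→(6, 2): d=(6,-8) top-left  bias=+0
  edge (6, 2)→(10, 8): d=(4,6) right/bottom  bias=-1
  edge (10, 8)→(0, 10): d=(-10,2) right/bottom  bias=-1
    (2,2)@(5, 5): e=[10,18,40] → X
    (3,2)@(7, 5): e=[26,6,36] → X
    (4,2)@(9, 5): e=[42,-6,32] → .
    (1,3)@(3, 7): e=[6,38,24] → X
    (4,3)@(9, 7): e=[54,2,12] → X
    (5,3)@(11, 7): e=[70,-10,8] → .
    (7,3)@(15, 7): e=[102,-34,0] → .  [on edge]
    (0,4)@(1, 9): e=[2,58,8] → X
    (2,4)@(5, 9): e=[34,34,0] → .  [on edge]
    (3,4)@(7, 9): e=[50,22,-4] → .
    (4,4)@(9, 9): e=[66,10,-8] → .
  covered (8 px):
    . . . . . . . . . . .
    . . . . . . . . . . .
    . . X X . . . . . . .
    . X X X X . . . . . .
    X X . . . . . . . . .
T2:
  2·area = 16
  edge (18, 0)→(16, 8): d=(-2,8) right/bottom  bias=-1
  edge (16, 8)→(14, 8): d=(-2,0) right/bottom  bias=-1
  edge (14, 8)→(18, 0): d=(4,-8) top-left  bias=+0
    (8,1)@(17, 3): e=[2,10,4] → X
    (9,1)@(19, 3): e=[-14,10,20] → .
    (8,2)@(17, 5): e=[-2,6,12] → .
    (7,3)@(15, 7): e=[10,2,4] → X
    (8,3)@(17, 7): e=[-6,2,20] → .
    (7,4)@(15, 9): e=[6,-2,12] → .
  covered (2 px):
    . . . . . . . . . . .
    . . . . . . . . X . .
    . . . . . . . . . . .
    . . . . . . . X . . .
    . . . . . . . . . . .
T3:
  2·area = 22
  edge (2, 8)→(3, 2): d=(1,-6) top-left  bias=+0
  edge (3, 2)→(6, 6): d=(3,4) right/bottom  bias=-1
  edge (6, 6)→(2, 8): d=(-4,2) right/bottom  bias=-1
    (1,1)@(3, 3): e=[1,3,18] → X
    (2,1)@(5, 3): e=[13,-5,14] → .
    (1,2)@(3, 5): e=[3,9,10] → X
    (2,2)@(5, 5): e=[15,1,6] → X
    (3,2)@(7, 5): e=[27,-7,2] → .
    (1,3)@(3, 7): e=[5,15,2] → X
    (2,3)@(5, 7): e=[17,7,-2] → .
    (1,4)@(3, 9): e=[7,21,-6] → .
  covered (4 px):
    . . . . . . . . . . .
    . X . . . . . . . . .
    . X X . . . . . . . .
    . X . . . . . . . . .
    . . . . . . . . . . .

Final: 14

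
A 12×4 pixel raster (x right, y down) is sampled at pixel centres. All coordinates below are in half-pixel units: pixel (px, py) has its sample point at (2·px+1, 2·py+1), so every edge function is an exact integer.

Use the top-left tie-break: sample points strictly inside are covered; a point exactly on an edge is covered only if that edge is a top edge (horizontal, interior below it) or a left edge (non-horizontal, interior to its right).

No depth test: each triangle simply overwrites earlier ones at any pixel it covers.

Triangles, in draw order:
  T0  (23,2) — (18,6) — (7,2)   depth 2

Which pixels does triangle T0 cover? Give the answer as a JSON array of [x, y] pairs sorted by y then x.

T0:
  2·area = 64
  edge (23, 2)→(18, 6): d=(-5,4) right/bottom  bias=-1
  edge (18, 6)→(7, 2): d=(-11,-4) top-left  bias=+0
  edge (7, 2)→(23, 2): d=(16,0) top-left  bias=+0
    (5,1)@(11, 3): e=[43,5,16] → █
    (6,1)@(13, 3): e=[35,13,16] → █
    (7,1)@(15, 3): e=[27,21,16] → █
    (8,1)@(17, 3): e=[19,29,16] → █
    (9,1)@(19, 3): e=[11,37,16] → █
    (10,1)@(21, 3): e=[3,45,16] → █
    (11,1)@(23, 3): e=[-5,53,16] → ·
    (5,2)@(11, 5): e=[33,-17,48] → ·
    (6,2)@(13, 5): e=[25,-9,48] → ·
    (7,2)@(15, 5): e=[17,-1,48] → ·
    (8,2)@(17, 5): e=[9,7,48] → █
    (10,2)@(21, 5): e=[-7,23,48] → ·
  covered (8 px):
    · · · · · · · · · · · ·
    · · · · · █ █ █ █ █ █ ·
    · · · · · · · · █ █ · ·
    · · · · · · · · · · · ·

Final: [[5,1],[6,1],[7,1],[8,1],[9,1],[10,1],[8,2],[9,2]]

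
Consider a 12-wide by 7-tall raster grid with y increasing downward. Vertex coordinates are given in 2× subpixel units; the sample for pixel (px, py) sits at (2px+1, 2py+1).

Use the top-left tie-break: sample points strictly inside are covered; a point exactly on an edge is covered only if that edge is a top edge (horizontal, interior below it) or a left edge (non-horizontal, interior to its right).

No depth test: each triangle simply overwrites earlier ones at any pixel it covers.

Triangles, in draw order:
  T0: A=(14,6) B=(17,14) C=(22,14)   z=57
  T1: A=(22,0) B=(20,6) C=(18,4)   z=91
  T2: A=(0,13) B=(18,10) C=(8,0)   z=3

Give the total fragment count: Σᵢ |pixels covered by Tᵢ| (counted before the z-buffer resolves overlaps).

T0:
  2·area = 40  (B↔C swapped to make it positive)
  edge (14, 6)→(22, 14): d=(8,8) right/bottom  bias=-1
  edge (22, 14)→(17, 14): d=(-5,0) right/bottom  bias=-1
  edge (17, 14)→(14, 6): d=(-3,-8) top-left  bias=+0
    (4,0)@(9, 1): e=[0,65,-25] → ·  [on edge]
    (5,1)@(11, 3): e=[0,55,-15] → ·  [on edge]
    (6,2)@(13, 5): e=[0,45,-5] → ·  [on edge]
    (7,3)@(15, 7): e=[0,35,5] → ·  [on edge]
    (8,4)@(17, 9): e=[0,25,15] → ·  [on edge]
    (8,5)@(17, 11): e=[16,15,9] → █
    (9,5)@(19, 11): e=[0,15,25] → ·  [on edge]
    (8,6)@(17, 13): e=[32,5,3] → █
    (9,6)@(19, 13): e=[16,5,19] → █
    (10,6)@(21, 13): e=[0,5,35] → ·  [on edge]
  covered (3 px):
    · · · · · · · · · · · ·
    · · · · · · · · · · · ·
    · · · · · · · · · · · ·
    · · · · · · · · · · · ·
    · · · · · · · · · · · ·
    · · · · · · · · █ · · ·
    · · · · · · · · █ █ · ·
T1:
  2·area = 16
  edge (22, 0)→(20, 6): d=(-2,6) right/bottom  bias=-1
  edge (20, 6)→(18, 4): d=(-2,-2) top-left  bias=+0
  edge (18, 4)→(22, 0): d=(4,-4) top-left  bias=+0
    (7,0)@(15, 1): e=[40,0,-24] → ·  [on edge]
    (10,0)@(21, 1): e=[4,12,0] → █  [on edge]
    (11,0)@(23, 1): e=[-8,16,8] → ·
    (8,1)@(17, 3): e=[24,0,-8] → ·  [on edge]
    (9,1)@(19, 3): e=[12,4,0] → █  [on edge]
    (10,1)@(21, 3): e=[0,8,8] → ·  [on edge]
    (8,2)@(17, 5): e=[20,-4,0] → ·  [on edge]
    (9,2)@(19, 5): e=[8,0,8] → █  [on edge]
    (10,2)@(21, 5): e=[-4,4,16] → ·
    (7,3)@(15, 7): e=[28,-12,0] → ·  [on edge]
    (9,3)@(19, 7): e=[4,-4,16] → ·
    (10,3)@(21, 7): e=[-8,0,24] → ·  [on edge]
    (6,4)@(13, 9): e=[36,-20,0] → ·  [on edge]
    (9,4)@(19, 9): e=[0,-8,24] → ·  [on edge]
    (11,4)@(23, 9): e=[-24,0,40] → ·  [on edge]
    (5,5)@(11, 11): e=[44,-28,0] → ·  [on edge]
    (4,6)@(9, 13): e=[52,-36,0] → ·  [on edge]
  covered (3 px):
    · · · · · · · · · · █ ·
    · · · · · · · · · █ · ·
    · · · · · · · · · █ · ·
    · · · · · · · · · · · ·
    · · · · · · · · · · · ·
    · · · · · · · · · · · ·
    · · · · · · · · · · · ·
T2:
  2·area = 210  (B↔C swapped to make it positive)
  edge (0, 13)→(8, 0): d=(8,-13) top-left  bias=+0
  edge (8, 0)→(18, 10): d=(10,10) right/bottom  bias=-1
  edge (18, 10)→(0, 13): d=(-18,3) right/bottom  bias=-1
    (4,0)@(9, 1): e=[21,0,189] → ·  [on edge]
    (3,1)@(7, 3): e=[11,40,159] → █
    (4,1)@(9, 3): e=[37,20,153] → █
    (5,1)@(11, 3): e=[63,0,147] → ·  [on edge]
    (2,2)@(5, 5): e=[1,80,129] → █
    (5,2)@(11, 5): e=[79,20,111] → █
    (6,2)@(13, 5): e=[105,0,105] → ·  [on edge]
    (2,3)@(5, 7): e=[17,100,93] → █
    (6,3)@(13, 7): e=[121,20,69] → █
    (7,3)@(15, 7): e=[147,0,63] → ·  [on edge]
    (1,4)@(3, 9): e=[7,140,63] → █
    (7,4)@(15, 9): e=[163,20,27] → █
    (8,4)@(17, 9): e=[189,0,21] → ·  [on edge]
    (9,5)@(19, 11): e=[231,0,-21] → ·  [on edge]
    (10,6)@(21, 13): e=[273,0,-63] → ·  [on edge]
  covered (23 px):
    · · · · · · · · · · · ·
    · · · █ █ · · · · · · ·
    · · █ █ █ █ · · · · · ·
    · · █ █ █ █ █ · · · · ·
    · █ █ █ █ █ █ █ · · · ·
    · █ █ █ █ █ · · · · · ·
    · · · · · · · · · · · ·

Result: 29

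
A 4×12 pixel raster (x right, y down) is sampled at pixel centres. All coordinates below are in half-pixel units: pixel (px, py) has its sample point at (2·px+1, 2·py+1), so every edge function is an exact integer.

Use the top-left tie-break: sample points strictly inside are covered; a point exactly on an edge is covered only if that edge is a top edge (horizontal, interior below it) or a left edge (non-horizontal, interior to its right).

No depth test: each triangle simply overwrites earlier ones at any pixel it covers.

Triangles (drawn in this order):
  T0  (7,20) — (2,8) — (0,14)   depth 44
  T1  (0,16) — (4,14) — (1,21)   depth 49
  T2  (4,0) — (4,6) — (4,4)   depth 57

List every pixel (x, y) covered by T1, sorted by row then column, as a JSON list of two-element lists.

T0:
  2·area = 54  (B↔C swapped to make it positive)
  edge (7, 20)→(0, 14): d=(-7,-6) top-left  bias=+0
  edge (0, 14)→(2, 8): d=(2,-6) top-left  bias=+0
  edge (2, 8)→(7, 20): d=(5,12) right/bottom  bias=-1
    (1,2)@(3, 5): e=[81,0,-27] → ·  [on edge]
    (0,5)@(1, 11): e=[27,0,27] → █  [on edge]
    (1,5)@(3, 11): e=[39,12,3] → █
    (2,5)@(5, 11): e=[51,24,-21] → ·
    (0,6)@(1, 13): e=[13,4,37] → █
    (2,6)@(5, 13): e=[37,28,-11] → ·
    (0,7)@(1, 15): e=[-1,8,47] → ·
    (1,7)@(3, 15): e=[11,20,23] → █
    (2,7)@(5, 15): e=[23,32,-1] → ·
    (1,8)@(3, 17): e=[-3,24,33] → ·
    (2,8)@(5, 17): e=[9,36,9] → █
    (3,8)@(7, 17): e=[21,48,-15] → ·
  covered (6 px):
    · · · ·
    · · · ·
    · · · ·
    · · · ·
    · · · ·
    █ █ · ·
    █ █ · ·
    · █ · ·
    · · █ ·
    · · · ·
    · · · ·
    · · · ·
T1:
  2·area = 22
  edge (0, 16)→(4, 14): d=(4,-2) top-left  bias=+0
  edge (4, 14)→(1, 21): d=(-3,7) right/bottom  bias=-1
  edge (1, 21)→(0, 16): d=(-1,-5) top-left  bias=+0
    (3,3)@(7, 7): e=[-22,0,44] → ·  [on edge]
    (1,7)@(3, 15): e=[2,4,16] → █
    (2,7)@(5, 15): e=[6,-10,26] → ·
    (0,8)@(1, 17): e=[6,12,4] → █
    (1,8)@(3, 17): e=[10,-2,14] → ·
    (0,9)@(1, 19): e=[14,6,2] → █
    (1,9)@(3, 19): e=[18,-8,12] → ·
    (0,10)@(1, 21): e=[22,0,0] → ·  [on edge]
  covered (3 px):
    · · · ·
    · · · ·
    · · · ·
    · · · ·
    · · · ·
    · · · ·
    · · · ·
    · █ · ·
    █ · · ·
    █ · · ·
    · · · ·
    · · · ·
T2:
  degenerate (2·area = 0) — covers nothing

Answer: [[1,7],[0,8],[0,9]]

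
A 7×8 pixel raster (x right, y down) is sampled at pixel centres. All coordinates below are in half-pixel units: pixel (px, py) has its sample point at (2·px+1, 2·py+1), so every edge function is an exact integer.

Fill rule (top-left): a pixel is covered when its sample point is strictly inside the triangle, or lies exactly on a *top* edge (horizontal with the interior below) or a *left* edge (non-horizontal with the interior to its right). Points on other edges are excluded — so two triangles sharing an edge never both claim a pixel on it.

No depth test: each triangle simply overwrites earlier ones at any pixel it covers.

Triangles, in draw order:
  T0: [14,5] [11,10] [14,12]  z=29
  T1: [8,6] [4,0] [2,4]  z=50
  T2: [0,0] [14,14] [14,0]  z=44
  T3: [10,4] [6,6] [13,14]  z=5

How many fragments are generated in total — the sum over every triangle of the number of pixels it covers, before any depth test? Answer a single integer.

T0:
  2·area = 21  (B↔C swapped to make it positive)
  edge (14, 5)→(14, 12): d=(0,7) right/bottom  bias=-1
  edge (14, 12)→(11, 10): d=(-3,-2) top-left  bias=+0
  edge (11, 10)→(14, 5): d=(3,-5) top-left  bias=+0
    (6,3)@(13, 7): e=[7,13,1] → █
    (6,4)@(13, 9): e=[7,7,7] → █
    (6,5)@(13, 11): e=[7,1,13] → █
    (6,6)@(13, 13): e=[7,-5,19] → ·
  covered (3 px):
    · · · · · · ·
    · · · · · · ·
    · · · · · · ·
    · · · · · · █
    · · · · · · █
    · · · · · · █
    · · · · · · ·
    · · · · · · ·
T1:
  2·area = 28  (B↔C swapped to make it positive)
  edge (8, 6)→(2, 4): d=(-6,-2) top-left  bias=+0
  edge (2, 4)→(4, 0): d=(2,-4) top-left  bias=+0
  edge (4, 0)→(8, 6): d=(4,6) right/bottom  bias=-1
    (1,1)@(3, 3): e=[8,2,18] → █
    (2,1)@(5, 3): e=[12,10,6] → █
    (3,1)@(7, 3): e=[16,18,-6] → ·
    (1,2)@(3, 5): e=[-4,6,26] → ·
    (2,2)@(5, 5): e=[0,14,14] → █  [on edge]
    (3,2)@(7, 5): e=[4,22,2] → █
    (4,2)@(9, 5): e=[8,30,-10] → ·
    (2,3)@(5, 7): e=[-12,18,22] → ·
    (3,3)@(7, 7): e=[-8,26,10] → ·
    (5,3)@(11, 7): e=[0,42,-14] → ·  [on edge]
  covered (4 px):
    · · · · · · ·
    · █ █ · · · ·
    · · █ █ · · ·
    · · · · · · ·
    · · · · · · ·
    · · · · · · ·
    · · · · · · ·
    · · · · · · ·
T2:
  2·area = 196  (B↔C swapped to make it positive)
  edge (0, 0)→(14, 0): d=(14,0) top-left  bias=+0
  edge (14, 0)→(14, 14): d=(0,14) right/bottom  bias=-1
  edge (14, 14)→(0, 0): d=(-14,-14) top-left  bias=+0
    (0,0)@(1, 1): e=[14,182,0] → █  [on edge]
    (1,0)@(3, 1): e=[14,154,28] → █
    (2,0)@(5, 1): e=[14,126,56] → █
    (3,0)@(7, 1): e=[14,98,84] → █
    (4,0)@(9, 1): e=[14,70,112] → █
    (5,0)@(11, 1): e=[14,42,140] → █
    (6,0)@(13, 1): e=[14,14,168] → █
    (0,1)@(1, 3): e=[42,182,-28] → ·
    (1,1)@(3, 3): e=[42,154,0] → █  [on edge]
    (1,2)@(3, 5): e=[70,154,-28] → ·
    (2,2)@(5, 5): e=[70,126,0] → █  [on edge]
    (2,3)@(5, 7): e=[98,126,-28] → ·
    (3,3)@(7, 7): e=[98,98,0] → █  [on edge]
    (4,4)@(9, 9): e=[126,70,0] → █  [on edge]
    (5,5)@(11, 11): e=[154,42,0] → █  [on edge]
    (6,6)@(13, 13): e=[182,14,0] → █  [on edge]
  covered (28 px):
    █ █ █ █ █ █ █
    · █ █ █ █ █ █
    · · █ █ █ █ █
    · · · █ █ █ █
    · · · · █ █ █
    · · · · · █ █
    · · · · · · █
    · · · · · · ·
T3:
  2·area = 46  (B↔C swapped to make it positive)
  edge (10, 4)→(13, 14): d=(3,10) right/bottom  bias=-1
  edge (13, 14)→(6, 6): d=(-7,-8) top-left  bias=+0
  edge (6, 6)→(10, 4): d=(4,-2) top-left  bias=+0
    (4,2)@(9, 5): e=[13,31,2] → █
    (5,2)@(11, 5): e=[-7,47,6] → ·
    (3,3)@(7, 7): e=[39,1,6] → █
    (5,3)@(11, 7): e=[-1,33,14] → ·
    (3,4)@(7, 9): e=[45,-13,14] → ·
    (4,4)@(9, 9): e=[25,3,18] → █
    (5,4)@(11, 9): e=[5,19,22] → █
    (6,4)@(13, 9): e=[-15,35,26] → ·
    (4,5)@(9, 11): e=[31,-11,26] → ·
    (5,5)@(11, 11): e=[11,5,30] → █
    (6,5)@(13, 11): e=[-9,21,34] → ·
    (5,6)@(11, 13): e=[17,-9,38] → ·
  covered (6 px):
    · · · · · · ·
    · · · · · · ·
    · · · · █ · ·
    · · · █ █ · ·
    · · · · █ █ ·
    · · · · · █ ·
    · · · · · · ·
    · · · · · · ·

Result: 41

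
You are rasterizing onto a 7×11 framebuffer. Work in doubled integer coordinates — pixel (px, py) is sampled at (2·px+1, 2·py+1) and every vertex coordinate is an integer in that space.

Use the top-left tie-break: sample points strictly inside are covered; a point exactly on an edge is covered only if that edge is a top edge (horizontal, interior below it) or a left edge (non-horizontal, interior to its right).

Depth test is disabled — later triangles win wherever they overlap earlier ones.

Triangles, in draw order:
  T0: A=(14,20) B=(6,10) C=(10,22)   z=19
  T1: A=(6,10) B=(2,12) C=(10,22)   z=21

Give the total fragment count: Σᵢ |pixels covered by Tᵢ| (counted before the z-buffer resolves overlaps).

T0:
  2·area = 56  (B↔C swapped to make it positive)
  edge (14, 20)→(10, 22): d=(-4,2) right/bottom  bias=-1
  edge (10, 22)→(6, 10): d=(-4,-12) top-left  bias=+0
  edge (6, 10)→(14, 20): d=(8,10) right/bottom  bias=-1
    (1,0)@(3, 1): e=[98,0,-42] → ·  [on edge]
    (2,3)@(5, 7): e=[70,0,-14] → ·  [on edge]
    (3,6)@(7, 13): e=[42,0,14] → #  [on edge]
    (4,6)@(9, 13): e=[38,24,-6] → ·
    (3,7)@(7, 15): e=[34,-8,30] → ·
    (4,7)@(9, 15): e=[30,16,10] → #
    (5,7)@(11, 15): e=[26,40,-10] → ·
    (4,8)@(9, 17): e=[22,8,26] → #
    (5,8)@(11, 17): e=[18,32,6] → #
    (6,8)@(13, 17): e=[14,56,-14] → ·
    (4,9)@(9, 19): e=[14,0,42] → #  [on edge]
    (6,9)@(13, 19): e=[6,48,2] → #
  covered (8 px):
    · · · · · · ·
    · · · · · · ·
    · · · · · · ·
    · · · · · · ·
    · · · · · · ·
    · · · · · · ·
    · · · # · · ·
    · · · · # · ·
    · · · · # # ·
    · · · · # # #
    · · · · · # ·
T1:
  2·area = 56  (B↔C swapped to make it positive)
  edge (6, 10)→(10, 22): d=(4,12) right/bottom  bias=-1
  edge (10, 22)→(2, 12): d=(-8,-10) top-left  bias=+0
  edge (2, 12)→(6, 10): d=(4,-2) top-left  bias=+0
    (1,0)@(3, 1): e=[0,98,-42] → ·  [on edge]
    (2,3)@(5, 7): e=[0,70,-14] → ·  [on edge]
    (2,5)@(5, 11): e=[16,38,2] → #
    (3,5)@(7, 11): e=[-8,58,6] → ·
    (1,6)@(3, 13): e=[48,2,6] → #
    (3,6)@(7, 13): e=[0,42,14] → ·  [on edge]
    (1,7)@(3, 15): e=[56,-14,14] → ·
    (2,7)@(5, 15): e=[32,6,18] → #
    (3,7)@(7, 15): e=[8,26,22] → #
    (4,7)@(9, 15): e=[-16,46,26] → ·
    (2,8)@(5, 17): e=[40,-10,26] → ·
    (3,8)@(7, 17): e=[16,10,30] → #
    (4,9)@(9, 19): e=[0,14,42] → ·  [on edge]
  covered (6 px):
    · · · · · · ·
    · · · · · · ·
    · · · · · · ·
    · · · · · · ·
    · · · · · · ·
    · · # · · · ·
    · # # · · · ·
    · · # # · · ·
    · · · # · · ·
    · · · · · · ·
    · · · · · · ·

Result: 14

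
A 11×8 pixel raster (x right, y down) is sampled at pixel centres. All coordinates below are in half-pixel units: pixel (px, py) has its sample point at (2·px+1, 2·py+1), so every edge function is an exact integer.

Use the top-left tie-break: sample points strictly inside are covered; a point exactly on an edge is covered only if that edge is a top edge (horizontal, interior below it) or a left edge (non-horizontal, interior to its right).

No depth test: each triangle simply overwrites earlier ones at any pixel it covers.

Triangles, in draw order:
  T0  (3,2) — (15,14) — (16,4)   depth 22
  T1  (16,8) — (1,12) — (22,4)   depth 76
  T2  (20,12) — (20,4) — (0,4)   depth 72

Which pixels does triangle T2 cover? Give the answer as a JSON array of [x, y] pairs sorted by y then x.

T0:
  2·area = 132  (B↔C swapped to make it positive)
  edge (3, 2)→(16, 4): d=(13,2) right/bottom  bias=-1
  edge (16, 4)→(15, 14): d=(-1,10) right/bottom  bias=-1
  edge (15, 14)→(3, 2): d=(-12,-12) top-left  bias=+0
    (2,1)@(5, 3): e=[9,111,12] → X
    (3,1)@(7, 3): e=[5,91,36] → X
    (4,1)@(9, 3): e=[1,71,60] → X
    (5,1)@(11, 3): e=[-3,51,84] → .
    (2,2)@(5, 5): e=[35,109,-12] → .
    (3,2)@(7, 5): e=[31,89,12] → X
    (5,2)@(11, 5): e=[23,49,60] → X
    (6,2)@(13, 5): e=[19,29,84] → X
    (7,2)@(15, 5): e=[15,9,108] → X
    (8,2)@(17, 5): e=[11,-11,132] → .
    (3,3)@(7, 7): e=[57,87,-12] → .
    (4,3)@(9, 7): e=[53,67,12] → X
  covered (18 px):
    . . . . . . . . . . .
    . . X X X . . . . . .
    . . . X X X X X . . .
    . . . . X X X X . . .
    . . . . . X X X . . .
    . . . . . . X X . . .
    . . . . . . . X . . .
    . . . . . . . . . . .
T1:
  2·area = 36
  edge (16, 8)→(1, 12): d=(-15,4) right/bottom  bias=-1
  edge (1, 12)→(22, 4): d=(21,-8) top-left  bias=+0
  edge (22, 4)→(16, 8): d=(-6,4) right/bottom  bias=-1
    (7,3)@(15, 7): e=[19,7,10] → X
    (8,3)@(17, 7): e=[11,23,2] → X
    (9,3)@(19, 7): e=[3,39,-6] → .
    (4,4)@(9, 9): e=[13,1,22] → X
    (5,4)@(11, 9): e=[5,17,14] → X
    (6,4)@(13, 9): e=[-3,33,6] → .
    (7,4)@(15, 9): e=[-11,49,-2] → .
    (8,4)@(17, 9): e=[-19,65,-10] → .
    (4,5)@(9, 11): e=[-17,43,10] → .
    (5,5)@(11, 11): e=[-25,59,2] → .
  covered (4 px):
    . . . . . . . . . . .
    . . . . . . . . . . .
    . . . . . . . . . . .
    . . . . . . . X X . .
    . . . . X X . . . . .
    . . . . . . . . . . .
    . . . . . . . . . . .
    . . . . . . . . . . .
T2:
  2·area = 160  (B↔C swapped to make it positive)
  edge (20, 12)→(0, 4): d=(-20,-8) top-left  bias=+0
  edge (0, 4)→(20, 4): d=(20,0) top-left  bias=+0
  edge (20, 4)→(20, 12): d=(0,8) right/bottom  bias=-1
    (1,2)@(3, 5): e=[4,20,136] → X
    (2,2)@(5, 5): e=[20,20,120] → X
    (3,2)@(7, 5): e=[36,20,104] → X
    (4,2)@(9, 5): e=[52,20,88] → X
    (5,2)@(11, 5): e=[68,20,72] → X
    (6,2)@(13, 5): e=[84,20,56] → X
    (7,2)@(15, 5): e=[100,20,40] → X
    (8,2)@(17, 5): e=[116,20,24] → X
    (9,2)@(19, 5): e=[132,20,8] → X
    (10,2)@(21, 5): e=[148,20,-8] → .
    (1,3)@(3, 7): e=[-36,60,136] → .
    (2,3)@(5, 7): e=[-20,60,120] → .
  covered (20 px):
    . . . . . . . . . . .
    . . . . . . . . . . .
    . X X X X X X X X X .
    . . . . X X X X X X .
    . . . . . . X X X X .
    . . . . . . . . . X .
    . . . . . . . . . . .
    . . . . . . . . . . .

Final: [[1,2],[2,2],[3,2],[4,2],[5,2],[6,2],[7,2],[8,2],[9,2],[4,3],[5,3],[6,3],[7,3],[8,3],[9,3],[6,4],[7,4],[8,4],[9,4],[9,5]]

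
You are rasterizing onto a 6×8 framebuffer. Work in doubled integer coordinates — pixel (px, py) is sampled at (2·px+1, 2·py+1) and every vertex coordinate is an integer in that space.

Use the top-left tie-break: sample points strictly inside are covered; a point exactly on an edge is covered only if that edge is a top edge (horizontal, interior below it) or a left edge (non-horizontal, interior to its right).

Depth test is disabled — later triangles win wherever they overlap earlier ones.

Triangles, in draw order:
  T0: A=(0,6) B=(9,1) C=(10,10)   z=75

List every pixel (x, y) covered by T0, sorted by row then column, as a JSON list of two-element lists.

T0:
  2·area = 86
  edge (0, 6)→(9, 1): d=(9,-5) top-left  bias=+0
  edge (9, 1)→(10, 10): d=(1,9) right/bottom  bias=-1
  edge (10, 10)→(0, 6): d=(-10,-4) top-left  bias=+0
    (4,0)@(9, 1): e=[0,0,86] → ·  [on edge]
    (3,1)@(7, 3): e=[8,20,58] → #
    (4,1)@(9, 3): e=[18,2,66] → #
    (5,1)@(11, 3): e=[28,-16,74] → ·
    (1,2)@(3, 5): e=[6,58,22] → #
    (2,2)@(5, 5): e=[16,40,30] → #
    (5,2)@(11, 5): e=[46,-14,54] → ·
    (1,3)@(3, 7): e=[24,60,2] → #
    (5,3)@(11, 7): e=[64,-12,34] → ·
    (1,4)@(3, 9): e=[42,62,-18] → ·
    (2,4)@(5, 9): e=[52,44,-10] → ·
    (3,4)@(7, 9): e=[62,26,-2] → ·
  covered (11 px):
    · · · · · ·
    · · · # # ·
    · # # # # ·
    · # # # # ·
    · · · · # ·
    · · · · · ·
    · · · · · ·
    · · · · · ·

Final: [[3,1],[4,1],[1,2],[2,2],[3,2],[4,2],[1,3],[2,3],[3,3],[4,3],[4,4]]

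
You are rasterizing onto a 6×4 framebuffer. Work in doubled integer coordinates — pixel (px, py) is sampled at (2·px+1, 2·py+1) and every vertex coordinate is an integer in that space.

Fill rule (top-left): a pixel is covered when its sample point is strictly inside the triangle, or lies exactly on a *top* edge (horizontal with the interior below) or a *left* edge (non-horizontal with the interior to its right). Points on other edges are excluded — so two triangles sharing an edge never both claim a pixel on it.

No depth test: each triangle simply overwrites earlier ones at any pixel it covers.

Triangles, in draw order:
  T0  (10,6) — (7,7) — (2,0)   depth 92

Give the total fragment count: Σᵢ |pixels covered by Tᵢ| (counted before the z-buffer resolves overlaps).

T0:
  2·area = 26
  edge (10, 6)→(7, 7): d=(-3,1) right/bottom  bias=-1
  edge (7, 7)→(2, 0): d=(-5,-7) top-left  bias=+0
  edge (2, 0)→(10, 6): d=(8,6) right/bottom  bias=-1
    (1,0)@(3, 1): e=[22,2,2] → #
    (2,0)@(5, 1): e=[20,16,-10] → ·
    (1,1)@(3, 3): e=[16,-8,18] → ·
    (2,1)@(5, 3): e=[14,6,6] → #
    (3,1)@(7, 3): e=[12,20,-6] → ·
    (2,2)@(5, 5): e=[8,-4,22] → ·
    (3,2)@(7, 5): e=[6,10,10] → #
    (4,2)@(9, 5): e=[4,24,-2] → ·
    (3,3)@(7, 7): e=[0,0,26] → ·  [on edge]
  covered (3 px):
    · # · · · ·
    · · # · · ·
    · · · # · ·
    · · · · · ·

Final: 3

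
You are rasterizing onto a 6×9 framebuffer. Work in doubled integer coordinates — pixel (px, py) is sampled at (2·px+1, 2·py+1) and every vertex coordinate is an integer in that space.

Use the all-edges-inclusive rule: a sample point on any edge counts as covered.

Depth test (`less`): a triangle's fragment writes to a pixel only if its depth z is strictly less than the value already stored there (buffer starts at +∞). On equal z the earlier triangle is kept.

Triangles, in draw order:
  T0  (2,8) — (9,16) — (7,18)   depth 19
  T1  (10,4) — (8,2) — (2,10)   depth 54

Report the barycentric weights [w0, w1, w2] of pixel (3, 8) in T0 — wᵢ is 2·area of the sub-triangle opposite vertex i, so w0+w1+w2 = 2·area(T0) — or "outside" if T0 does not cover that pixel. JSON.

T0:
  2·area = 30
  edge (2, 8)→(9, 16): d=(7,8) inclusive
  edge (9, 16)→(7, 18): d=(-2,2) inclusive
  edge (7, 18)→(2, 8): d=(-5,-10) inclusive
    (2,6)@(5, 13): e=[11,14,5] → █
    (3,6)@(7, 13): e=[-5,10,25] → ·
    (2,7)@(5, 15): e=[25,10,-5] → ·
    (3,7)@(7, 15): e=[9,6,15] → █
    (4,7)@(9, 15): e=[-7,2,35] → ·
    (3,8)@(7, 17): e=[23,2,5] → █
    (4,8)@(9, 17): e=[7,-2,25] → ·
  covered (3 px):
    · · · · · ·
    · · · · · ·
    · · · · · ·
    · · · · · ·
    · · · · · ·
    · · · · · ·
    · · █ · · ·
    · · · █ · ·
    · · · █ · ·
T1:
  2·area = 28  (B↔C swapped to make it positive)
  edge (10, 4)→(2, 10): d=(-8,6) inclusive
  edge (2, 10)→(8, 2): d=(6,-8) inclusive
  edge (8, 2)→(10, 4): d=(2,2) inclusive
    (3,0)@(7, 1): e=[42,-14,0] → ·  [on edge]
    (4,1)@(9, 3): e=[14,14,0] → █  [on edge]
    (5,1)@(11, 3): e=[2,30,-4] → ·
    (3,2)@(7, 5): e=[10,10,8] → █
    (4,2)@(9, 5): e=[-2,26,4] → ·
    (5,2)@(11, 5): e=[-14,42,0] → ·  [on edge]
    (2,3)@(5, 7): e=[6,6,16] → █
    (3,3)@(7, 7): e=[-6,22,12] → ·
    (1,4)@(3, 9): e=[2,2,24] → █
    (2,4)@(5, 9): e=[-10,18,20] → ·
    (1,5)@(3, 11): e=[-14,14,28] → ·
  covered (4 px):
    · · · · · ·
    · · · · █ ·
    · · · █ · ·
    · · █ · · ·
    · █ · · · ·
    · · · · · ·
    · · · · · ·
    · · · · · ·
    · · · · · ·

Result: [2,5,23]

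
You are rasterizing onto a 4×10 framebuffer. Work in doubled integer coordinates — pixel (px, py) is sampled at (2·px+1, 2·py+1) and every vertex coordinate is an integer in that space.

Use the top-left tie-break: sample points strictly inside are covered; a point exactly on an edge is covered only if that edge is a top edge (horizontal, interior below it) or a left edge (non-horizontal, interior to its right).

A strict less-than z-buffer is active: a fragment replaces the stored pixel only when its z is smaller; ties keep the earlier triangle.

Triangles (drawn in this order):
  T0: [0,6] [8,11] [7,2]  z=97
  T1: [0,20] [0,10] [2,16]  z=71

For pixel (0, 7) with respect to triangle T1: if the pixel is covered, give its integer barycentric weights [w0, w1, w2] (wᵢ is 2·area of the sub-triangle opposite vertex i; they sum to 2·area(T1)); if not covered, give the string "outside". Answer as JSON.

T0:
  2·area = 67  (B↔C swapped to make it positive)
  edge (0, 6)→(7, 2): d=(7,-4) top-left  bias=+0
  edge (7, 2)→(8, 11): d=(1,9) right/bottom  bias=-1
  edge (8, 11)→(0, 6): d=(-8,-5) top-left  bias=+0
    (3,1)@(7, 3): e=[7,1,59] → X
    (1,2)@(3, 5): e=[5,39,23] → X
    (2,2)@(5, 5): e=[13,21,33] → X
    (1,3)@(3, 7): e=[19,41,7] → X
    (1,4)@(3, 9): e=[33,43,-9] → .
    (2,4)@(5, 9): e=[41,25,1] → X
    (2,5)@(5, 11): e=[55,27,-15] → .
    (3,5)@(7, 11): e=[63,9,-5] → .
  covered (9 px):
    . . . .
    . . . X
    . X X X
    . X X X
    . . X X
    . . . .
    . . . .
    . . . .
    . . . .
    . . . .
T1:
  2·area = 20
  edge (0, 20)→(0, 10): d=(0,-10) top-left  bias=+0
  edge (0, 10)→(2, 16): d=(2,6) right/bottom  bias=-1
  edge (2, 16)→(0, 20): d=(-2,4) right/bottom  bias=-1
    (0,6)@(1, 13): e=[10,0,10] → .  [on edge]
    (0,7)@(1, 15): e=[10,4,6] → X
    (1,7)@(3, 15): e=[30,-8,-2] → .
    (0,8)@(1, 17): e=[10,8,2] → X
    (1,8)@(3, 17): e=[30,-4,-6] → .
    (0,9)@(1, 19): e=[10,12,-2] → .
    (1,9)@(3, 19): e=[30,0,-10] → .  [on edge]
  covered (2 px):
    . . . .
    . . . .
    . . . .
    . . . .
    . . . .
    . . . .
    . . . .
    X . . .
    X . . .
    . . . .

Result: [4,6,10]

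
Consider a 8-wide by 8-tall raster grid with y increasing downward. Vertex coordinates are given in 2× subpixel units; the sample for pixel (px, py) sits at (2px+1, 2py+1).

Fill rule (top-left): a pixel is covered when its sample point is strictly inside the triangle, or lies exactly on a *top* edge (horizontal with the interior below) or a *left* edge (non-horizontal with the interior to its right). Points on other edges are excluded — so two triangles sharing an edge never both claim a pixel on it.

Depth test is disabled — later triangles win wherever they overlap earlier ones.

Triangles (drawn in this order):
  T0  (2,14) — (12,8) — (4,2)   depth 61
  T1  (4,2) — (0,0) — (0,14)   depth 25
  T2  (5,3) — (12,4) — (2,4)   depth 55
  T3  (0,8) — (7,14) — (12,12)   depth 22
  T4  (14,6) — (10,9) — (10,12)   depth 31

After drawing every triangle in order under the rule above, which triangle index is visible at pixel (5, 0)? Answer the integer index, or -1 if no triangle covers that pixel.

T0:
  2·area = 108  (B↔C swapped to make it positive)
  edge (2, 14)→(4, 2): d=(2,-12) top-left  bias=+0
  edge (4, 2)→(12, 8): d=(8,6) right/bottom  bias=-1
  edge (12, 8)→(2, 14): d=(-10,6) right/bottom  bias=-1
    (2,1)@(5, 3): e=[14,2,92] → #
    (3,1)@(7, 3): e=[38,-10,80] → ·
    (2,2)@(5, 5): e=[18,18,72] → #
    (3,2)@(7, 5): e=[42,6,60] → #
    (4,2)@(9, 5): e=[66,-6,48] → ·
    (2,3)@(5, 7): e=[22,34,52] → #
    (4,3)@(9, 7): e=[70,10,28] → #
    (5,3)@(11, 7): e=[94,-2,16] → ·
    (1,4)@(3, 9): e=[2,62,44] → #
    (5,4)@(11, 9): e=[98,14,-4] → ·
    (1,5)@(3, 11): e=[6,78,24] → #
    (3,5)@(7, 11): e=[54,54,0] → ·  [on edge]
  covered (13 px):
    · · · · · · · ·
    · · # · · · · ·
    · · # # · · · ·
    · · # # # · · ·
    · # # # # · · ·
    · # # · · · · ·
    · # · · · · · ·
    · · · · · · · ·
T1:
  2·area = 56  (B↔C swapped to make it positive)
  edge (4, 2)→(0, 14): d=(-4,12) right/bottom  bias=-1
  edge (0, 14)→(0, 0): d=(0,-14) top-left  bias=+0
  edge (0, 0)→(4, 2): d=(4,2) right/bottom  bias=-1
    (0,0)@(1, 1): e=[40,14,2] → #
    (1,0)@(3, 1): e=[16,42,-2] → ·
    (0,1)@(1, 3): e=[32,14,10] → #
    (1,1)@(3, 3): e=[8,42,6] → #
    (2,1)@(5, 3): e=[-16,70,2] → ·
    (0,2)@(1, 5): e=[24,14,18] → #
    (1,2)@(3, 5): e=[0,42,14] → ·  [on edge]
    (0,3)@(1, 7): e=[16,14,26] → #
    (1,3)@(3, 7): e=[-8,42,22] → ·
    (0,4)@(1, 9): e=[8,14,34] → #
    (1,4)@(3, 9): e=[-16,42,30] → ·
    (0,5)@(1, 11): e=[0,14,42] → ·  [on edge]
  covered (6 px):
    # · · · · · · ·
    # # · · · · · ·
    # · · · · · · ·
    # · · · · · · ·
    # · · · · · · ·
    · · · · · · · ·
    · · · · · · · ·
    · · · · · · · ·
T2:
  2·area = 10
  edge (5, 3)→(12, 4): d=(7,1) right/bottom  bias=-1
  edge (12, 4)→(2, 4): d=(-10,0) right/bottom  bias=-1
  edge (2, 4)→(5, 3): d=(3,-1) top-left  bias=+0
    (5,0)@(11, 1): e=[-20,30,0] → ·  [on edge]
    (2,1)@(5, 3): e=[0,10,0] → ·  [on edge]
  covered (0 px):
    · · · · · · · ·
    · · · · · · · ·
    · · · · · · · ·
    · · · · · · · ·
    · · · · · · · ·
    · · · · · · · ·
    · · · · · · · ·
    · · · · · · · ·
T3:
  2·area = 44  (B↔C swapped to make it positive)
  edge (0, 8)→(12, 12): d=(12,4) right/bottom  bias=-1
  edge (12, 12)→(7, 14): d=(-5,2) right/bottom  bias=-1
  edge (7, 14)→(0, 8): d=(-7,-6) top-left  bias=+0
    (1,4)@(3, 9): e=[0,33,11] → ·  [on edge]
    (2,5)@(5, 11): e=[16,19,9] → #
    (3,5)@(7, 11): e=[8,15,21] → #
    (4,5)@(9, 11): e=[0,11,33] → ·  [on edge]
    (2,6)@(5, 13): e=[40,9,-5] → ·
    (3,6)@(7, 13): e=[32,5,7] → #
    (4,6)@(9, 13): e=[24,1,19] → #
    (5,6)@(11, 13): e=[16,-3,31] → ·
    (7,6)@(15, 13): e=[0,-11,55] → ·  [on edge]
    (3,7)@(7, 15): e=[56,-5,-7] → ·
    (4,7)@(9, 15): e=[48,-9,5] → ·
  covered (4 px):
    · · · · · · · ·
    · · · · · · · ·
    · · · · · · · ·
    · · · · · · · ·
    · · · · · · · ·
    · · # # · · · ·
    · · · # # · · ·
    · · · · · · · ·
T4:
  2·area = 12  (B↔C swapped to make it positive)
  edge (14, 6)→(10, 12): d=(-4,6) right/bottom  bias=-1
  edge (10, 12)→(10, 9): d=(0,-3) top-left  bias=+0
  edge (10, 9)→(14, 6): d=(4,-3) top-left  bias=+0
    (6,3)@(13, 7): e=[2,9,1] → #
    (7,3)@(15, 7): e=[-10,15,7] → ·
    (5,4)@(11, 9): e=[6,3,3] → #
    (6,4)@(13, 9): e=[-6,9,9] → ·
    (5,5)@(11, 11): e=[-2,3,11] → ·
  covered (2 px):
    · · · · · · · ·
    · · · · · · · ·
    · · · · · · · ·
    · · · · · · # ·
    · · · · · # · ·
    · · · · · · · ·
    · · · · · · · ·
    · · · · · · · ·

Z-buffer (winner per pixel, '.' = empty):
  1 . . . . . . .
  1 1 0 . . . . .
  1 . 0 0 . . . .
  1 . 0 0 0 . 4 .
  1 0 0 0 0 4 . .
  . 0 3 3 . . . .
  . 0 . 3 3 . . .
  . . . . . . . .

Result: -1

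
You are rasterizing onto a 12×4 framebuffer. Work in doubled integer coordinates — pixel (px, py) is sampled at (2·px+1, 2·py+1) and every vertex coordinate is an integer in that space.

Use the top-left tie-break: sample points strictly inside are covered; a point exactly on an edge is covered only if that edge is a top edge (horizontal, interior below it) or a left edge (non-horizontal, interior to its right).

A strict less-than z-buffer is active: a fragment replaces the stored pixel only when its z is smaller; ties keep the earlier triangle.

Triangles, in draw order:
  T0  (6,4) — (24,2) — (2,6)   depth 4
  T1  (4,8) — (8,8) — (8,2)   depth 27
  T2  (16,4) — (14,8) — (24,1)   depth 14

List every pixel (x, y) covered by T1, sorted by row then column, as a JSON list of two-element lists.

T0:
  2·area = 28
  edge (6, 4)→(24, 2): d=(18,-2) top-left  bias=+0
  edge (24, 2)→(2, 6): d=(-22,4) right/bottom  bias=-1
  edge (2, 6)→(6, 4): d=(4,-2) top-left  bias=+0
    (7,1)@(15, 3): e=[0,14,14] → █  [on edge]
    (8,1)@(17, 3): e=[4,6,18] → █
    (9,1)@(19, 3): e=[8,-2,22] → ·
    (2,2)@(5, 5): e=[16,10,2] → █
    (3,2)@(7, 5): e=[20,2,6] → █
    (4,2)@(9, 5): e=[24,-6,10] → ·
    (7,2)@(15, 5): e=[36,-30,22] → ·
    (8,2)@(17, 5): e=[40,-38,26] → ·
    (2,3)@(5, 7): e=[52,-34,10] → ·
    (3,3)@(7, 7): e=[56,-42,14] → ·
  covered (4 px):
    · · · · · · · · · · · ·
    · · · · · · · █ █ · · ·
    · · █ █ · · · · · · · ·
    · · · · · · · · · · · ·
T1:
  2·area = 24  (B↔C swapped to make it positive)
  edge (4, 8)→(8, 2): d=(4,-6) top-left  bias=+0
  edge (8, 2)→(8, 8): d=(0,6) right/bottom  bias=-1
  edge (8, 8)→(4, 8): d=(-4,0) right/bottom  bias=-1
    (3,2)@(7, 5): e=[6,6,12] → █
    (4,2)@(9, 5): e=[18,-6,12] → ·
    (2,3)@(5, 7): e=[2,18,4] → █
    (4,3)@(9, 7): e=[26,-6,4] → ·
  covered (3 px):
    · · · · · · · · · · · ·
    · · · · · · · · · · · ·
    · · · █ · · · · · · · ·
    · · █ █ · · · · · · · ·
T2:
  2·area = 26  (B↔C swapped to make it positive)
  edge (16, 4)→(24, 1): d=(8,-3) top-left  bias=+0
  edge (24, 1)→(14, 8): d=(-10,7) right/bottom  bias=-1
  edge (14, 8)→(16, 4): d=(2,-4) top-left  bias=+0
    (9,1)@(19, 3): e=[1,15,10] → █
    (10,1)@(21, 3): e=[7,1,18] → █
    (11,1)@(23, 3): e=[13,-13,26] → ·
    (8,2)@(17, 5): e=[11,9,6] → █
    (9,2)@(19, 5): e=[17,-5,14] → ·
    (10,2)@(21, 5): e=[23,-19,22] → ·
    (7,3)@(15, 7): e=[21,3,2] → █
    (8,3)@(17, 7): e=[27,-11,10] → ·
  covered (4 px):
    · · · · · · · · · · · ·
    · · · · · · · · · █ █ ·
    · · · · · · · · █ · · ·
    · · · · · · · █ · · · ·

Result: [[3,2],[2,3],[3,3]]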